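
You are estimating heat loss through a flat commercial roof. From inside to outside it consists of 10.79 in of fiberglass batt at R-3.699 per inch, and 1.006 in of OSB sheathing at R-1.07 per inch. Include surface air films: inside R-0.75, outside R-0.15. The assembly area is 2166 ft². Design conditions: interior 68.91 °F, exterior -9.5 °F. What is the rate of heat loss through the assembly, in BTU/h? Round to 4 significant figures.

4054 BTU/h

10.79 × 3.699 = 39.912
1.006 × 1.07 = 1.0764
R_total = 0.75 + 39.912 + 1.0764 + 0.15 = 41.889 ft²·°F·h/BTU
Q = A·ΔT/R = 2166 × (68.91 − (-9.5)) / 41.889 = 4054.5 BTU/h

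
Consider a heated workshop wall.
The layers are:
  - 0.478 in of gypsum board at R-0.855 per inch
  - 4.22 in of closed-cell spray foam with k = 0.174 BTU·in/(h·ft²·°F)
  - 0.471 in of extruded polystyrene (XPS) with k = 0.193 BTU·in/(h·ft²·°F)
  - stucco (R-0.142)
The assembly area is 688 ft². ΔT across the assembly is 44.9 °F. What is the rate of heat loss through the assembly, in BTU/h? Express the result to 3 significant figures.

0.478 × 0.855 = 0.4087
4.22/0.174 = 24.25
0.471/0.193 = 2.44
R_total = 0.4087 + 24.25 + 2.44 + 0.142 = 27.24 ft²·°F·h/BTU
Q = A·ΔT/R = 688 × 44.9 / 27.24 = 1134 BTU/h

1130 BTU/h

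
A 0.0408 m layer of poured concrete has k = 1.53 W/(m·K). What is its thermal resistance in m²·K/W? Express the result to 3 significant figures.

0.0267 m²·K/W

R = L/k = 0.0408/1.53 = 0.02667 m²·K/W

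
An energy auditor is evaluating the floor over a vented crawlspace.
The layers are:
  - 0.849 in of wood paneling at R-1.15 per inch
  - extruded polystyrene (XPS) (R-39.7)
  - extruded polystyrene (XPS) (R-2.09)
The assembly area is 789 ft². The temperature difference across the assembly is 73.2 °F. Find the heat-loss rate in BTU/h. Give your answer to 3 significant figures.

0.849 × 1.15 = 0.9763
R_total = 0.9763 + 39.7 + 2.09 = 42.77 ft²·°F·h/BTU
Q = A·ΔT/R = 789 × 73.2 / 42.77 = 1350 BTU/h

1350 BTU/h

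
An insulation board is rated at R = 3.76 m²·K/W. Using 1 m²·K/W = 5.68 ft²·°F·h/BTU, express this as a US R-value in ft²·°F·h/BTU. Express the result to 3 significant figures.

21.4 ft²·°F·h/BTU

R_US = 3.76 × 5.68 = 21.36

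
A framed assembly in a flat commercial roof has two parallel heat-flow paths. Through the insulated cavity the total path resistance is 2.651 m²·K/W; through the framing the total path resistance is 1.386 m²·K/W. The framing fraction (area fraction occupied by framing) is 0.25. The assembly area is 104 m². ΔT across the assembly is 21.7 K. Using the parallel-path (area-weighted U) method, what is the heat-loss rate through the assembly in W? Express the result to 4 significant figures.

U_eff = 0.75/2.651 + 0.25/1.386 = 0.28291 + 0.18038 = 0.46329
R_eff = 1/U_eff = 2.1585 m²·K/W
Q = 104 × 21.7 / 2.1585 = 1045.5 W

1046 W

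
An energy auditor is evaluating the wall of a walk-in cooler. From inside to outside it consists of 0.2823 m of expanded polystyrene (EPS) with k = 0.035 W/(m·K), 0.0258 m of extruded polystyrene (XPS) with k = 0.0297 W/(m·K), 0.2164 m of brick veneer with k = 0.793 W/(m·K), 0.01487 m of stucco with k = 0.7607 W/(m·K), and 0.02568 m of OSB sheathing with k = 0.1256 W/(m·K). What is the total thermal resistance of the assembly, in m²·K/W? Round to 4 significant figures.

0.2823/0.035 = 8.0657
0.0258/0.0297 = 0.86869
0.2164/0.793 = 0.27289
0.01487/0.7607 = 0.019548
0.02568/0.1256 = 0.20446
R_total = 8.0657 + 0.86869 + 0.27289 + 0.019548 + 0.20446 = 9.4313 m²·K/W

9.431 m²·K/W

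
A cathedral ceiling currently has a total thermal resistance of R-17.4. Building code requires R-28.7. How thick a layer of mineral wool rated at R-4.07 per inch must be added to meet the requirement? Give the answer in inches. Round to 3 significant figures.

2.78 in

ΔR = 28.7 − 17.4 = 11.3 ft²·°F·h/BTU
L = ΔR / (R/in) = 11.3/4.07 = 2.776 in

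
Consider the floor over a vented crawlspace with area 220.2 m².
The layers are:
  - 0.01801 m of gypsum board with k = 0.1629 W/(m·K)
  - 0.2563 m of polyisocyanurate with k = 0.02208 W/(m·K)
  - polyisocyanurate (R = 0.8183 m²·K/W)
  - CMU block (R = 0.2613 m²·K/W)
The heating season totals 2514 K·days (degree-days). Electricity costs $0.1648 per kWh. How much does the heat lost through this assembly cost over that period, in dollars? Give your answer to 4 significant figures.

171.1 dollars

0.01801/0.1629 = 0.11056
0.2563/0.02208 = 11.608
R_total = 0.11056 + 11.608 + 0.8183 + 0.2613 = 12.798 m²·K/W
E = A × HDD × 24 / R / 1000 = 220.2 × 2514 × 24 / 12.798 / 1000 = 1038.1 kWh
Cost = 1038.1 × 0.1648 = $171.08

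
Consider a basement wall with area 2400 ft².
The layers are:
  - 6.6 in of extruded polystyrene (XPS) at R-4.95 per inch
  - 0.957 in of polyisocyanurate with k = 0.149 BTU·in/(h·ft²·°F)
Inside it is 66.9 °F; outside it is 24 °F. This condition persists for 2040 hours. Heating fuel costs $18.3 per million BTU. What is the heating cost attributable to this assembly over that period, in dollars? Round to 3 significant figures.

98.3 dollars

6.6 × 4.95 = 32.67
0.957/0.149 = 6.423
R_total = 32.67 + 6.423 = 39.09 ft²·°F·h/BTU
Q = 2400 × (66.9 − 24) / 39.09 = 2634 BTU/h
E = 2634 × 2040 = 5373000 BTU
Cost = 5373000/10⁶ × 18.3 = $98.32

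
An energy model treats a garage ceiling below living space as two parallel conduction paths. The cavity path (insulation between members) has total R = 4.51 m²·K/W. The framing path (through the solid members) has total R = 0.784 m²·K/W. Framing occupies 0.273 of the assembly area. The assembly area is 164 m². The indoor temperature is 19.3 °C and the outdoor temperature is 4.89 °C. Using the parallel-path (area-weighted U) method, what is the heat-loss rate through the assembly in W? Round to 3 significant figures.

U_eff = 0.727/4.51 + 0.273/0.784 = 0.1612 + 0.3482 = 0.5094
R_eff = 1/U_eff = 1.963 m²·K/W
Q = 164 × (19.3 − 4.89) / 1.963 = 1204 W

1200 W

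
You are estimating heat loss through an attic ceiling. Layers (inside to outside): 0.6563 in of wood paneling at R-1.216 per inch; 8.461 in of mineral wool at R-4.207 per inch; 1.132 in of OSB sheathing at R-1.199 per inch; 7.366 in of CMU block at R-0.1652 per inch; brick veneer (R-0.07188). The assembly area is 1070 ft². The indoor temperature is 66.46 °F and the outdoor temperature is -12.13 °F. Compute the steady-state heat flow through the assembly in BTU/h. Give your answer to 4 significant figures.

0.6563 × 1.216 = 0.79806
8.461 × 4.207 = 35.595
1.132 × 1.199 = 1.3573
7.366 × 0.1652 = 1.2169
R_total = 0.79806 + 35.595 + 1.3573 + 1.2169 + 0.07188 = 39.039 ft²·°F·h/BTU
Q = A·ΔT/R = 1070 × (66.46 − (-12.13)) / 39.039 = 2154 BTU/h

2154 BTU/h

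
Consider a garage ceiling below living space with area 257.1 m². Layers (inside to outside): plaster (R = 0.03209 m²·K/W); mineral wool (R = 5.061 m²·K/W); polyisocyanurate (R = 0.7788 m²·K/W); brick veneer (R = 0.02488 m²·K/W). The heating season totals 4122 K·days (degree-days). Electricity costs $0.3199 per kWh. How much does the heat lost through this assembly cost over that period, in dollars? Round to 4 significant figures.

R_total = 0.03209 + 5.061 + 0.7788 + 0.02488 = 5.8968 m²·K/W
E = A × HDD × 24 / R / 1000 = 257.1 × 4122 × 24 / 5.8968 / 1000 = 4313.3 kWh
Cost = 4313.3 × 0.3199 = $1379.8

1380 dollars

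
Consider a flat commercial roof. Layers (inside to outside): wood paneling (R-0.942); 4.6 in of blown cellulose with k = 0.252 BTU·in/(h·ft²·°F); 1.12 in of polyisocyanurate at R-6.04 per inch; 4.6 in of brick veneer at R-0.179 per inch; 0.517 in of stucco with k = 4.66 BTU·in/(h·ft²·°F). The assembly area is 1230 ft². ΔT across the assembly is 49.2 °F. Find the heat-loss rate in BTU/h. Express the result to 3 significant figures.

4.6/0.252 = 18.25
1.12 × 6.04 = 6.765
4.6 × 0.179 = 0.8234
0.517/4.66 = 0.1109
R_total = 0.942 + 18.25 + 6.765 + 0.8234 + 0.1109 = 26.9 ft²·°F·h/BTU
Q = A·ΔT/R = 1230 × 49.2 / 26.9 = 2250 BTU/h

2250 BTU/h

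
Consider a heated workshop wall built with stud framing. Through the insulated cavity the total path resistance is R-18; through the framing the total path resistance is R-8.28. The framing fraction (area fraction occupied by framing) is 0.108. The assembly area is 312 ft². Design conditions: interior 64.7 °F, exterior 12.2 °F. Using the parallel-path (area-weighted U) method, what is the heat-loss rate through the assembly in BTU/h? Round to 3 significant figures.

U_eff = 0.892/18 + 0.108/8.28 = 0.04956 + 0.01304 = 0.0626
R_eff = 1/U_eff = 15.97 ft²·°F·h/BTU
Q = 312 × (64.7 − 12.2) / 15.97 = 1025 BTU/h

1030 BTU/h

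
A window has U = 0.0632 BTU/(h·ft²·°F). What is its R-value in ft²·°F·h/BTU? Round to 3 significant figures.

R = 1/U = 1/0.0632 = 15.82

15.8 ft²·°F·h/BTU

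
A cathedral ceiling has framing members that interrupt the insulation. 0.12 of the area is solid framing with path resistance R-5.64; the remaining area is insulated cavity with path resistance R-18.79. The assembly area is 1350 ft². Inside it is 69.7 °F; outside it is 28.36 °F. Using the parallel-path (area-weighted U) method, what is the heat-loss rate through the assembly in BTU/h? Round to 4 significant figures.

U_eff = 0.88/18.79 + 0.12/5.64 = 0.046833 + 0.021277 = 0.06811
R_eff = 1/U_eff = 14.682 ft²·°F·h/BTU
Q = 1350 × (69.7 − 28.36) / 14.682 = 3801.2 BTU/h

3801 BTU/h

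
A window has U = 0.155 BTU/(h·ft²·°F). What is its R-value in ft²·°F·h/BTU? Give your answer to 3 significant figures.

6.45 ft²·°F·h/BTU

R = 1/U = 1/0.155 = 6.452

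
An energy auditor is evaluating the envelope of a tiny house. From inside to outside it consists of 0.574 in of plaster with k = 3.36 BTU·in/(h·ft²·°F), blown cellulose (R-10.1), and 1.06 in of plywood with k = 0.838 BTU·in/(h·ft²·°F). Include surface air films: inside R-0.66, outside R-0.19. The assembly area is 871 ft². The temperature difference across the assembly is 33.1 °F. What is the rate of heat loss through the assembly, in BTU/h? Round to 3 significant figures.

0.574/3.36 = 0.1708
1.06/0.838 = 1.265
R_total = 0.66 + 0.1708 + 10.1 + 1.265 + 0.19 = 12.39 ft²·°F·h/BTU
Q = A·ΔT/R = 871 × 33.1 / 12.39 = 2328 BTU/h

2330 BTU/h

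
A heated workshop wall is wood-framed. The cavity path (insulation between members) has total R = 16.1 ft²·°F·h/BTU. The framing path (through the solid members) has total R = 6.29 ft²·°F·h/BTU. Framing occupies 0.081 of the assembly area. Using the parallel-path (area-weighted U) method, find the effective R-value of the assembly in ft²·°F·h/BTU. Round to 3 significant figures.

U_eff = 0.919/16.1 + 0.081/6.29 = 0.05708 + 0.01288 = 0.06996
R_eff = 1/U_eff = 14.29 ft²·°F·h/BTU

14.3 ft²·°F·h/BTU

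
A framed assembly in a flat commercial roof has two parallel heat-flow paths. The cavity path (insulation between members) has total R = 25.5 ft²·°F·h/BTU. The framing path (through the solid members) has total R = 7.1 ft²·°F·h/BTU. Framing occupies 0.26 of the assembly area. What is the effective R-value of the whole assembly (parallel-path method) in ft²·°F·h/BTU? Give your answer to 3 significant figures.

15.2 ft²·°F·h/BTU

U_eff = 0.74/25.5 + 0.26/7.1 = 0.02902 + 0.03662 = 0.06564
R_eff = 1/U_eff = 15.23 ft²·°F·h/BTU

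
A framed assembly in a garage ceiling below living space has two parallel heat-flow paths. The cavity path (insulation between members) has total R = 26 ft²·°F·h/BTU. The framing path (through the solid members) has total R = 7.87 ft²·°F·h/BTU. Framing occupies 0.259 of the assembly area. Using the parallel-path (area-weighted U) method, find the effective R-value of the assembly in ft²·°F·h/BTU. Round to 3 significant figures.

16.3 ft²·°F·h/BTU

U_eff = 0.741/26 + 0.259/7.87 = 0.0285 + 0.03291 = 0.06141
R_eff = 1/U_eff = 16.28 ft²·°F·h/BTU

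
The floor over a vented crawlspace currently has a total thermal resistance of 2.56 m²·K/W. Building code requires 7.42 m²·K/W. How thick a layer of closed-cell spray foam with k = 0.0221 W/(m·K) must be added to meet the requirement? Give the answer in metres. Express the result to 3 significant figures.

ΔR = 7.42 − 2.56 = 4.86 m²·K/W
L = ΔR × k = 4.86 × 0.0221 = 0.1074 m

0.107 m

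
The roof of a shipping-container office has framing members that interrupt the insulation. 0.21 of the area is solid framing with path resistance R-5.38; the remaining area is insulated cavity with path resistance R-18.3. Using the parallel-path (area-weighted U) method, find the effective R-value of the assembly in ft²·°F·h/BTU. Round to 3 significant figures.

12.2 ft²·°F·h/BTU

U_eff = 0.79/18.3 + 0.21/5.38 = 0.04317 + 0.03903 = 0.0822
R_eff = 1/U_eff = 12.17 ft²·°F·h/BTU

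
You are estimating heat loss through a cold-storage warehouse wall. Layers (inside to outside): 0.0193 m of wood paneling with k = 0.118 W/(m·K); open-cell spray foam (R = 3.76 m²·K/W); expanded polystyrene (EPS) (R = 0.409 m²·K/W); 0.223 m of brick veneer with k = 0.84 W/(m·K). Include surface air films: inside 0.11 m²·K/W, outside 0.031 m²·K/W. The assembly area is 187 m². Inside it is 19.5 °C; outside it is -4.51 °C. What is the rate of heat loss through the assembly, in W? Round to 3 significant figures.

0.0193/0.118 = 0.1636
0.223/0.84 = 0.2655
R_total = 0.11 + 0.1636 + 3.76 + 0.409 + 0.2655 + 0.031 = 4.739 m²·K/W
Q = A·ΔT/R = 187 × (19.5 − (-4.51)) / 4.739 = 947.4 W

947 W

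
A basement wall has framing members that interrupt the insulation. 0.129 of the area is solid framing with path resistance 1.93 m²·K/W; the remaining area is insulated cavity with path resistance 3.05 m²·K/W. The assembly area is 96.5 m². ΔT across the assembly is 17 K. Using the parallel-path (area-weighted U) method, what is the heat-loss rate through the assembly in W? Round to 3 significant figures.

578 W

U_eff = 0.871/3.05 + 0.129/1.93 = 0.2856 + 0.06684 = 0.3524
R_eff = 1/U_eff = 2.838 m²·K/W
Q = 96.5 × 17 / 2.838 = 578.1 W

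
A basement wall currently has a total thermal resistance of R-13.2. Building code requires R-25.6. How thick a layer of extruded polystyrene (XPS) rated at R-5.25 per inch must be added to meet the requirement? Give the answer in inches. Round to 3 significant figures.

2.36 in

ΔR = 25.6 − 13.2 = 12.4 ft²·°F·h/BTU
L = ΔR / (R/in) = 12.4/5.25 = 2.362 in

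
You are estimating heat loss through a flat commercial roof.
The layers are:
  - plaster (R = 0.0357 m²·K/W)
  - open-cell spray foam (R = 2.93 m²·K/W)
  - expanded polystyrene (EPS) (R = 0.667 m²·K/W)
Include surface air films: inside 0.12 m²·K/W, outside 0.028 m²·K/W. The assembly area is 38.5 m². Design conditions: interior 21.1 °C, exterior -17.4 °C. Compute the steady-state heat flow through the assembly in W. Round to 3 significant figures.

392 W

R_total = 0.12 + 0.0357 + 2.93 + 0.667 + 0.028 = 3.781 m²·K/W
Q = A·ΔT/R = 38.5 × (21.1 − (-17.4)) / 3.781 = 392.1 W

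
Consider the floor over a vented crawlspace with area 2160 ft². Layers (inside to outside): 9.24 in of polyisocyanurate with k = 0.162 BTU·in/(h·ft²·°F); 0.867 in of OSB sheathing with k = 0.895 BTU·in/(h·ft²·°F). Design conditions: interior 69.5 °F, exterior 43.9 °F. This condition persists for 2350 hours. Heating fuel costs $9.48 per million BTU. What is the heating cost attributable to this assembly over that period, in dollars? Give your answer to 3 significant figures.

9.24/0.162 = 57.04
0.867/0.895 = 0.9687
R_total = 57.04 + 0.9687 = 58.01 ft²·°F·h/BTU
Q = 2160 × (69.5 − 43.9) / 58.01 = 953.3 BTU/h
E = 953.3 × 2350 = 2240000 BTU
Cost = 2240000/10⁶ × 9.48 = $21.24

21.2 dollars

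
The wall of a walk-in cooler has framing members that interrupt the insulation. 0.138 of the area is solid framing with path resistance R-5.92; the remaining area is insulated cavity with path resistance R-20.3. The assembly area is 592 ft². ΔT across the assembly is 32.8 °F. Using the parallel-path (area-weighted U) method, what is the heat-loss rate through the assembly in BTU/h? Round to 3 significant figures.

U_eff = 0.862/20.3 + 0.138/5.92 = 0.04246 + 0.02331 = 0.06577
R_eff = 1/U_eff = 15.2 ft²·°F·h/BTU
Q = 592 × 32.8 / 15.2 = 1277 BTU/h

1280 BTU/h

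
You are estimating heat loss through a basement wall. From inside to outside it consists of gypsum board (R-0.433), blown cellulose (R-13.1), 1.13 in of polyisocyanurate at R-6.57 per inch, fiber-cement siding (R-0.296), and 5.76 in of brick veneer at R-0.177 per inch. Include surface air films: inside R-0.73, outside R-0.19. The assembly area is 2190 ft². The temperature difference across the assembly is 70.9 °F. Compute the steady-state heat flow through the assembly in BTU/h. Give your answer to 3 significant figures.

6690 BTU/h

1.13 × 6.57 = 7.424
5.76 × 0.177 = 1.02
R_total = 0.73 + 0.433 + 13.1 + 7.424 + 0.296 + 1.02 + 0.19 = 23.19 ft²·°F·h/BTU
Q = A·ΔT/R = 2190 × 70.9 / 23.19 = 6695 BTU/h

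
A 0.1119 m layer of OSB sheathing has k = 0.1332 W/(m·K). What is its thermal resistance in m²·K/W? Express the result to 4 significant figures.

R = L/k = 0.1119/0.1332 = 0.84009 m²·K/W

0.8401 m²·K/W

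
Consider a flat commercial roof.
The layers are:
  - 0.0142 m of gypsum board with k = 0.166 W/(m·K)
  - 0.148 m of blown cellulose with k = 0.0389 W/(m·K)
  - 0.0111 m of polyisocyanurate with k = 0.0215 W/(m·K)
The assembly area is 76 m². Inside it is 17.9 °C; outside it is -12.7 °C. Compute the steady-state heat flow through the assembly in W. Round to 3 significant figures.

0.0142/0.166 = 0.08554
0.148/0.0389 = 3.805
0.0111/0.0215 = 0.5163
R_total = 0.08554 + 3.805 + 0.5163 = 4.406 m²·K/W
Q = A·ΔT/R = 76 × (17.9 − (-12.7)) / 4.406 = 527.8 W

528 W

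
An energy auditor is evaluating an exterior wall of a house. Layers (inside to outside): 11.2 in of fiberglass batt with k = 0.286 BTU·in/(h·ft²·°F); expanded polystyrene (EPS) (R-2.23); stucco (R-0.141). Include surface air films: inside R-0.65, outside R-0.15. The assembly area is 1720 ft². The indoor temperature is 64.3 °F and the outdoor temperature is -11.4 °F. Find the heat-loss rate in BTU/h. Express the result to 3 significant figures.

3080 BTU/h

11.2/0.286 = 39.16
R_total = 0.65 + 39.16 + 2.23 + 0.141 + 0.15 = 42.33 ft²·°F·h/BTU
Q = A·ΔT/R = 1720 × (64.3 − (-11.4)) / 42.33 = 3076 BTU/h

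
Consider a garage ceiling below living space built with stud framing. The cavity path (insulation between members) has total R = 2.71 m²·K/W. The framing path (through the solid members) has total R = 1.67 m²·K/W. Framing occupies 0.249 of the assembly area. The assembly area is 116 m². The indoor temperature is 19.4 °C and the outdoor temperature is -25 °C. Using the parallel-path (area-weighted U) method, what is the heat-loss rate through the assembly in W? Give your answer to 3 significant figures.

2200 W

U_eff = 0.751/2.71 + 0.249/1.67 = 0.2771 + 0.1491 = 0.4262
R_eff = 1/U_eff = 2.346 m²·K/W
Q = 116 × (19.4 − (-25)) / 2.346 = 2195 W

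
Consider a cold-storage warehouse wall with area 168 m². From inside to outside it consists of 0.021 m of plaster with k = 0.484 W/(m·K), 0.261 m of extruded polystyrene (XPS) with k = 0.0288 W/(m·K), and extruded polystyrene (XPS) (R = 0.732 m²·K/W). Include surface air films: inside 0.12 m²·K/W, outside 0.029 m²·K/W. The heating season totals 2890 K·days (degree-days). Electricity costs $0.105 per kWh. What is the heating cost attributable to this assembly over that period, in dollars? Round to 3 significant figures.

0.021/0.484 = 0.04339
0.261/0.0288 = 9.062
R_total = 0.12 + 0.04339 + 9.062 + 0.732 + 0.029 = 9.987 m²·K/W
E = A × HDD × 24 / R / 1000 = 168 × 2890 × 24 / 9.987 / 1000 = 1167 kWh
Cost = 1167 × 0.105 = $122.5

123 dollars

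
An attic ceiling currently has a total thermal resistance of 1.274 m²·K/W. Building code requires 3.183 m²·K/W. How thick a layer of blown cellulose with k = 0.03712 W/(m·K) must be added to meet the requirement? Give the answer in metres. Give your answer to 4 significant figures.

ΔR = 3.183 − 1.274 = 1.909 m²·K/W
L = ΔR × k = 1.909 × 0.03712 = 0.070862 m

0.07086 m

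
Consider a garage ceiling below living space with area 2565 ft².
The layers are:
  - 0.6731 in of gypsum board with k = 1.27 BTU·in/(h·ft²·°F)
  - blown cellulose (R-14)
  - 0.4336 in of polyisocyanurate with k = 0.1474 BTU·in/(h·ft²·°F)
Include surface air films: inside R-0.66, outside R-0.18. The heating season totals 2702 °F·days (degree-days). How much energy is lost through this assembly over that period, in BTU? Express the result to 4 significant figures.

9084000 BTU

0.6731/1.27 = 0.53
0.4336/0.1474 = 2.9417
R_total = 0.66 + 0.53 + 14 + 2.9417 + 0.18 = 18.312 ft²·°F·h/BTU
E = A × HDD × 24 / R = 2565 × 2702 × 24 / 18.312 = 9083600 BTU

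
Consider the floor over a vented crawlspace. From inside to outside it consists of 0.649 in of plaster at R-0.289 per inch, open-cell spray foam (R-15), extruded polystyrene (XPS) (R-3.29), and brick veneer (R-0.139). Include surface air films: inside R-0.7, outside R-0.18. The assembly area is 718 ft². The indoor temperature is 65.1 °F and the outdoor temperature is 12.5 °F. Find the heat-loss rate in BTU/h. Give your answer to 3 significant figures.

1940 BTU/h

0.649 × 0.289 = 0.1876
R_total = 0.7 + 0.1876 + 15 + 3.29 + 0.139 + 0.18 = 19.5 ft²·°F·h/BTU
Q = A·ΔT/R = 718 × (65.1 − 12.5) / 19.5 = 1937 BTU/h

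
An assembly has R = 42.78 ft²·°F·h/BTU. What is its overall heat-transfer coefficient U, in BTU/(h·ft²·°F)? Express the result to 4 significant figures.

U = 1/R = 1/42.78 = 0.023375

0.02338 BTU/(h·ft²·°F)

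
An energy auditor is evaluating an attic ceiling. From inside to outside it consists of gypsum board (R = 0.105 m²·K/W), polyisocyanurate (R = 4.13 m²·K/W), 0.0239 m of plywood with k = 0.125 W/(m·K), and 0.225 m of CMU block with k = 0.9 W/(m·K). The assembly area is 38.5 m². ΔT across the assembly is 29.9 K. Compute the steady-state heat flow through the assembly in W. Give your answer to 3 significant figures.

246 W

0.0239/0.125 = 0.1912
0.225/0.9 = 0.25
R_total = 0.105 + 4.13 + 0.1912 + 0.25 = 4.676 m²·K/W
Q = A·ΔT/R = 38.5 × 29.9 / 4.676 = 246.2 W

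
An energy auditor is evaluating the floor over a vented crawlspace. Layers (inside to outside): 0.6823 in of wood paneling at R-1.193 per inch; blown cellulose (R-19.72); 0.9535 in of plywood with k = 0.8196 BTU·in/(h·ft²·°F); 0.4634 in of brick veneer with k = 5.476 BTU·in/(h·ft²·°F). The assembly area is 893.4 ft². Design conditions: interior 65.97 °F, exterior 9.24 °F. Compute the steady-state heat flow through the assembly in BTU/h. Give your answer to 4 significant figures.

2327 BTU/h

0.6823 × 1.193 = 0.81398
0.9535/0.8196 = 1.1634
0.4634/5.476 = 0.084624
R_total = 0.81398 + 19.72 + 1.1634 + 0.084624 = 21.782 ft²·°F·h/BTU
Q = A·ΔT/R = 893.4 × (65.97 − 9.24) / 21.782 = 2326.8 BTU/h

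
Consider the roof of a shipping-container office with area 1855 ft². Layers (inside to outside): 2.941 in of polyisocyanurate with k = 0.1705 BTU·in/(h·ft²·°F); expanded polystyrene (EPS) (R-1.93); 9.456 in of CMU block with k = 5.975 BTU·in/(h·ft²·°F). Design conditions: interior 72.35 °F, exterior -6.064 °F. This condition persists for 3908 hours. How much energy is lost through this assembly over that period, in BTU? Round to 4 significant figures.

27380000 BTU

2.941/0.1705 = 17.249
9.456/5.975 = 1.5826
R_total = 17.249 + 1.93 + 1.5826 = 20.762 ft²·°F·h/BTU
Q = 1855 × (72.35 − (-6.064)) / 20.762 = 7006 BTU/h
E = 7006 × 3908 = 27380000 BTU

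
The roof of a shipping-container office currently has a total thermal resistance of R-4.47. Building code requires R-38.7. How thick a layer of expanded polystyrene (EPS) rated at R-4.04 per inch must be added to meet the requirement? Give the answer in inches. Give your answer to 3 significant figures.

ΔR = 38.7 − 4.47 = 34.23 ft²·°F·h/BTU
L = ΔR / (R/in) = 34.23/4.04 = 8.473 in

8.47 in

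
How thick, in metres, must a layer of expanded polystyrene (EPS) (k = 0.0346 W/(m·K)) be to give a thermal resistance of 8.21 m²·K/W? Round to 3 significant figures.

0.284 m

L = R·k = 8.21 × 0.0346 = 0.2841 m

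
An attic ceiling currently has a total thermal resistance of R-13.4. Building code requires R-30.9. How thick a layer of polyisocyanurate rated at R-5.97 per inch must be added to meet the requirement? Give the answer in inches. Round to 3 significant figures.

2.93 in

ΔR = 30.9 − 13.4 = 17.5 ft²·°F·h/BTU
L = ΔR / (R/in) = 17.5/5.97 = 2.931 in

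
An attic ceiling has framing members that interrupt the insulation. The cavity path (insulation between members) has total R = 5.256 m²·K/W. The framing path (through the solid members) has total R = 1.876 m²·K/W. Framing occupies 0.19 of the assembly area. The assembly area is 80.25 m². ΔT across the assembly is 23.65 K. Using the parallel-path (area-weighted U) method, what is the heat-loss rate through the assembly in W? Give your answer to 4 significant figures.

484.7 W

U_eff = 0.81/5.256 + 0.19/1.876 = 0.15411 + 0.10128 = 0.25539
R_eff = 1/U_eff = 3.9156 m²·K/W
Q = 80.25 × 23.65 / 3.9156 = 484.71 W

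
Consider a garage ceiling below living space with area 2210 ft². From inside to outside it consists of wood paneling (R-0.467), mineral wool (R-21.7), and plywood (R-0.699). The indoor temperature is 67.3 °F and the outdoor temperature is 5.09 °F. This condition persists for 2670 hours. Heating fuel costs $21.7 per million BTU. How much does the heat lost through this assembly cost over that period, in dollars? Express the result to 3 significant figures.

348 dollars

R_total = 0.467 + 21.7 + 0.699 = 22.87 ft²·°F·h/BTU
Q = 2210 × (67.3 − 5.09) / 22.87 = 6013 BTU/h
E = 6013 × 2670 = 16050000 BTU
Cost = 16050000/10⁶ × 21.7 = $348.4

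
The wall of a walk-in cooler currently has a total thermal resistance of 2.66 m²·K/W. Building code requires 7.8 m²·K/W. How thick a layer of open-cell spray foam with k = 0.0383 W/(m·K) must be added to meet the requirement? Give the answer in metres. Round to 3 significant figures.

ΔR = 7.8 − 2.66 = 5.14 m²·K/W
L = ΔR × k = 5.14 × 0.0383 = 0.1969 m

0.197 m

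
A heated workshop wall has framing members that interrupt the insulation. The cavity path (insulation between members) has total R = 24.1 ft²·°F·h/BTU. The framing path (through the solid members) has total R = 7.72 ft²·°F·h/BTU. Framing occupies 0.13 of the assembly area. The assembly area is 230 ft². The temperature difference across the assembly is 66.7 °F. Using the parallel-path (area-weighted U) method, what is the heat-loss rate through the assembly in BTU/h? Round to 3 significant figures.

U_eff = 0.87/24.1 + 0.13/7.72 = 0.0361 + 0.01684 = 0.05294
R_eff = 1/U_eff = 18.89 ft²·°F·h/BTU
Q = 230 × 66.7 / 18.89 = 812.1 BTU/h

812 BTU/h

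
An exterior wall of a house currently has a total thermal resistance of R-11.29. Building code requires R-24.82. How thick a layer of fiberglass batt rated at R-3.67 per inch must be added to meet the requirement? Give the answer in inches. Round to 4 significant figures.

ΔR = 24.82 − 11.29 = 13.53 ft²·°F·h/BTU
L = ΔR / (R/in) = 13.53/3.67 = 3.6866 in

3.687 in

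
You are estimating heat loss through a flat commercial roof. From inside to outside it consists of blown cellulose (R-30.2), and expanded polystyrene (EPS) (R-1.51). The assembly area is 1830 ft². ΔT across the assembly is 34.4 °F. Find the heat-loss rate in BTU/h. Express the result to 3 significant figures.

1990 BTU/h

R_total = 30.2 + 1.51 = 31.71 ft²·°F·h/BTU
Q = A·ΔT/R = 1830 × 34.4 / 31.71 = 1985 BTU/h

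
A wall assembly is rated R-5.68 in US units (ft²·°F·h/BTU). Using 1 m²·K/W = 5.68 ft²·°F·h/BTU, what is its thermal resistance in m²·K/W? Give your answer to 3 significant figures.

R_SI = 5.68/5.68 = 1

1.00 m²·K/W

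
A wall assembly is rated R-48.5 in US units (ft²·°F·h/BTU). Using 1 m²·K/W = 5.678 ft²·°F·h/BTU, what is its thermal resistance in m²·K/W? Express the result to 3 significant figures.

R_SI = 48.5/5.678 = 8.542

8.54 m²·K/W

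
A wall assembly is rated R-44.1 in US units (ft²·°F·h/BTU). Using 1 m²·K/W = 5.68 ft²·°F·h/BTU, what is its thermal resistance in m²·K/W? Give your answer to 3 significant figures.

R_SI = 44.1/5.68 = 7.764

7.76 m²·K/W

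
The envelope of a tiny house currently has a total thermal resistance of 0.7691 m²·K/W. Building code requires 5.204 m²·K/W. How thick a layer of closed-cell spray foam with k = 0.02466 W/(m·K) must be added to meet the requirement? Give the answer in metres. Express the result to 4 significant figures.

ΔR = 5.204 − 0.7691 = 4.4349 m²·K/W
L = ΔR × k = 4.4349 × 0.02466 = 0.10936 m

0.1094 m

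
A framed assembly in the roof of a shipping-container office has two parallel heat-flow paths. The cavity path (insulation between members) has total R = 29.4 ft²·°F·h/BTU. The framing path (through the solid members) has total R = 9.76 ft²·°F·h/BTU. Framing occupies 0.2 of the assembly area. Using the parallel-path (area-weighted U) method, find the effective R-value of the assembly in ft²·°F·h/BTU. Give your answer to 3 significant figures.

21.0 ft²·°F·h/BTU

U_eff = 0.8/29.4 + 0.2/9.76 = 0.02721 + 0.02049 = 0.0477
R_eff = 1/U_eff = 20.96 ft²·°F·h/BTU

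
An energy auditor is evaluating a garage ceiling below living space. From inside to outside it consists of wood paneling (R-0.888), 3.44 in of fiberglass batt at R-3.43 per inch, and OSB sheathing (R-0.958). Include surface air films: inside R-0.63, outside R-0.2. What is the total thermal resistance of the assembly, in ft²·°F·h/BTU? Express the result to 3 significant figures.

3.44 × 3.43 = 11.8
R_total = 0.63 + 0.888 + 11.8 + 0.958 + 0.2 = 14.48 ft²·°F·h/BTU

14.5 ft²·°F·h/BTU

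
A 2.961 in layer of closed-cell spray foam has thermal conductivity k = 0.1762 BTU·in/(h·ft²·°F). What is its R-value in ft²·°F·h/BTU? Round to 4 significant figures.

16.80 ft²·°F·h/BTU

R = L/k = 2.961/0.1762 = 16.805 ft²·°F·h/BTU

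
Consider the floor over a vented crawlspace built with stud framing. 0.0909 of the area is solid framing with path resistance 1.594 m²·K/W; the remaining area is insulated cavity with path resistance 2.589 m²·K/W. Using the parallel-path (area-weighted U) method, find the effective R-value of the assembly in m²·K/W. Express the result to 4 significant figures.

2.450 m²·K/W

U_eff = 0.9091/2.589 + 0.0909/1.594 = 0.35114 + 0.057026 = 0.40817
R_eff = 1/U_eff = 2.45 m²·K/W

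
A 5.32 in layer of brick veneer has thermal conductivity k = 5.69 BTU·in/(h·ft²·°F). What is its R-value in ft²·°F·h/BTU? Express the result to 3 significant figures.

R = L/k = 5.32/5.69 = 0.935 ft²·°F·h/BTU

0.935 ft²·°F·h/BTU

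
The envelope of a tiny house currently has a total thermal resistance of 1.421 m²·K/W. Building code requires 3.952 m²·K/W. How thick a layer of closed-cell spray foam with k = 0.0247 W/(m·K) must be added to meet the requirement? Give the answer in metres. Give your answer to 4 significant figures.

0.06252 m

ΔR = 3.952 − 1.421 = 2.531 m²·K/W
L = ΔR × k = 2.531 × 0.0247 = 0.062516 m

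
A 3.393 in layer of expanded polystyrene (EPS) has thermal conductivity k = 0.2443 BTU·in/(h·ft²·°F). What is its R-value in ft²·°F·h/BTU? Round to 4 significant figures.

R = L/k = 3.393/0.2443 = 13.889 ft²·°F·h/BTU

13.89 ft²·°F·h/BTU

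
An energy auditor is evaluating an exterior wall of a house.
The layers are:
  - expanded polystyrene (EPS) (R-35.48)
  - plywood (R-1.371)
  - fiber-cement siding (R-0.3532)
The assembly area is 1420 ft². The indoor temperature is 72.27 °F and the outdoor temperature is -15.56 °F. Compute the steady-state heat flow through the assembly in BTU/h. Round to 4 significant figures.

3352 BTU/h

R_total = 35.48 + 1.371 + 0.3532 = 37.204 ft²·°F·h/BTU
Q = A·ΔT/R = 1420 × (72.27 − (-15.56)) / 37.204 = 3352.3 BTU/h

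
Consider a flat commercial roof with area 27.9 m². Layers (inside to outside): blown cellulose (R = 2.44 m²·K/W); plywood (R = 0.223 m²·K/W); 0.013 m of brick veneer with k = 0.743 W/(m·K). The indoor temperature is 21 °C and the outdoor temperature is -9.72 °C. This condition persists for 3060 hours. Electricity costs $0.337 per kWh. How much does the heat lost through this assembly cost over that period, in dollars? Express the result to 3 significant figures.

330 dollars

0.013/0.743 = 0.0175
R_total = 2.44 + 0.223 + 0.0175 = 2.68 m²·K/W
Q = 27.9 × (21 − (-9.72)) / 2.68 = 319.7 W
E = 319.7 W × 3060 h / 1000 = 978.4 kWh
Cost = 978.4 × 0.337 = $329.7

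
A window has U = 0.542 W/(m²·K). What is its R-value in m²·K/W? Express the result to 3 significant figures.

R = 1/U = 1/0.542 = 1.845

1.85 m²·K/W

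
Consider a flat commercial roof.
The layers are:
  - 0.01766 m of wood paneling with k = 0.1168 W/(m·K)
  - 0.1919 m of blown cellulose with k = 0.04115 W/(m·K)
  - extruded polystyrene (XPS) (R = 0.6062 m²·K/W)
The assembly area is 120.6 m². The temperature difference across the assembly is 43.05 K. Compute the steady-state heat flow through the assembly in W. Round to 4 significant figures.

0.01766/0.1168 = 0.1512
0.1919/0.04115 = 4.6634
R_total = 0.1512 + 4.6634 + 0.6062 = 5.4208 m²·K/W
Q = A·ΔT/R = 120.6 × 43.05 / 5.4208 = 957.76 W

957.8 W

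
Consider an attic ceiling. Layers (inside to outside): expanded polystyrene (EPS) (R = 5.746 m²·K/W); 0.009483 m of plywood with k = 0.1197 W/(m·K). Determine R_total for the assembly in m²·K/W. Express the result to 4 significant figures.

0.009483/0.1197 = 0.079223
R_total = 5.746 + 0.079223 = 5.8252 m²·K/W

5.825 m²·K/W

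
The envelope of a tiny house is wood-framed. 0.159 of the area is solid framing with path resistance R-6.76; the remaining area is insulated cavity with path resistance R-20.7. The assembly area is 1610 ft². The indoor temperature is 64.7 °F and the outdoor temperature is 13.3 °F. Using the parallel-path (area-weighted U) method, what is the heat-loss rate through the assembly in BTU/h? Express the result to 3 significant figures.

5310 BTU/h

U_eff = 0.841/20.7 + 0.159/6.76 = 0.04063 + 0.02352 = 0.06415
R_eff = 1/U_eff = 15.59 ft²·°F·h/BTU
Q = 1610 × (64.7 − 13.3) / 15.59 = 5309 BTU/h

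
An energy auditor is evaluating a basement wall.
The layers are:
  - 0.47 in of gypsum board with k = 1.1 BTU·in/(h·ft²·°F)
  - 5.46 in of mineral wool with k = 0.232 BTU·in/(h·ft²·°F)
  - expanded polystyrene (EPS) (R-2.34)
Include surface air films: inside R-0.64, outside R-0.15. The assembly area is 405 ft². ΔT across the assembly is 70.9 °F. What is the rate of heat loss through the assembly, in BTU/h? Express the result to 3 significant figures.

1060 BTU/h

0.47/1.1 = 0.4273
5.46/0.232 = 23.53
R_total = 0.64 + 0.4273 + 23.53 + 2.34 + 0.15 = 27.09 ft²·°F·h/BTU
Q = A·ΔT/R = 405 × 70.9 / 27.09 = 1060 BTU/h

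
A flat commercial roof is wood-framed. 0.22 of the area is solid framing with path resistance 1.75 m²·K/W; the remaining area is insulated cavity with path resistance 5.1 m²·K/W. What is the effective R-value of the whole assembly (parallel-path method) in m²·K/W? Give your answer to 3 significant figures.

3.59 m²·K/W

U_eff = 0.78/5.1 + 0.22/1.75 = 0.1529 + 0.1257 = 0.2787
R_eff = 1/U_eff = 3.589 m²·K/W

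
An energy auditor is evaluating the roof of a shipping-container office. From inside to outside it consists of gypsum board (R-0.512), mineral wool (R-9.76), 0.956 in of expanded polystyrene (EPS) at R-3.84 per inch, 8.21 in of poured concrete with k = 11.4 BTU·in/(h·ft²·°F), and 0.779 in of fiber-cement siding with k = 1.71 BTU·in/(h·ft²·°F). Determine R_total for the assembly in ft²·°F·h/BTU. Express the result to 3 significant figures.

0.956 × 3.84 = 3.671
8.21/11.4 = 0.7202
0.779/1.71 = 0.4556
R_total = 0.512 + 9.76 + 3.671 + 0.7202 + 0.4556 = 15.12 ft²·°F·h/BTU

15.1 ft²·°F·h/BTU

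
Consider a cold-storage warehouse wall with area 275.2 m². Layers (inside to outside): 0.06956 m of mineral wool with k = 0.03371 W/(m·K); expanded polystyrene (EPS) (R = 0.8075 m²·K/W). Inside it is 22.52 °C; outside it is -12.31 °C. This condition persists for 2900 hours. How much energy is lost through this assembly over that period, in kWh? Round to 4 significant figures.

0.06956/0.03371 = 2.0635
R_total = 2.0635 + 0.8075 = 2.871 m²·K/W
Q = 275.2 × (22.52 − (-12.31)) / 2.871 = 3338.7 W
E = 3338.7 W × 2900 h / 1000 = 9682.1 kWh

9682 kWh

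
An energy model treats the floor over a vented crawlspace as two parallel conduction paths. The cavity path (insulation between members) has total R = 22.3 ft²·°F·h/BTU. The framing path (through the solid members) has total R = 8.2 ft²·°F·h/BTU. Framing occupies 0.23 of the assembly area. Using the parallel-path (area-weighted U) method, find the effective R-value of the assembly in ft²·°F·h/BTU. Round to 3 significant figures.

16.0 ft²·°F·h/BTU

U_eff = 0.77/22.3 + 0.23/8.2 = 0.03453 + 0.02805 = 0.06258
R_eff = 1/U_eff = 15.98 ft²·°F·h/BTU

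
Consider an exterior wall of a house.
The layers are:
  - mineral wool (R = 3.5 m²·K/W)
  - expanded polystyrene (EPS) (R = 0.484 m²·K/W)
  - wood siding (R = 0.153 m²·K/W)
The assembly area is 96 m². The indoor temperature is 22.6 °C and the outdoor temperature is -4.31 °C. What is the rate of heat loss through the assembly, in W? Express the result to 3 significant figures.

624 W

R_total = 3.5 + 0.484 + 0.153 = 4.137 m²·K/W
Q = A·ΔT/R = 96 × (22.6 − (-4.31)) / 4.137 = 624.5 W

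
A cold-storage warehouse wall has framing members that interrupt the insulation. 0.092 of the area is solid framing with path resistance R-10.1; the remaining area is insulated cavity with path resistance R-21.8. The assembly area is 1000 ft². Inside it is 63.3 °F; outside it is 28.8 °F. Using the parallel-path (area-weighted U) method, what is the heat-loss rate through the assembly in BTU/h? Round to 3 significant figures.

1750 BTU/h

U_eff = 0.908/21.8 + 0.092/10.1 = 0.04165 + 0.009109 = 0.05076
R_eff = 1/U_eff = 19.7 ft²·°F·h/BTU
Q = 1000 × (63.3 − 28.8) / 19.7 = 1751 BTU/h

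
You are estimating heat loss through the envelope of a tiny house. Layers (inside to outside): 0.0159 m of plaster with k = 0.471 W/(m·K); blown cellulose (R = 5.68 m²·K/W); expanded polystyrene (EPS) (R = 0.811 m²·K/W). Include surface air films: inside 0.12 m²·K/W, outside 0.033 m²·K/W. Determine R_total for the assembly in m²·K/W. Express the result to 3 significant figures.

6.68 m²·K/W

0.0159/0.471 = 0.03376
R_total = 0.12 + 0.03376 + 5.68 + 0.811 + 0.033 = 6.678 m²·K/W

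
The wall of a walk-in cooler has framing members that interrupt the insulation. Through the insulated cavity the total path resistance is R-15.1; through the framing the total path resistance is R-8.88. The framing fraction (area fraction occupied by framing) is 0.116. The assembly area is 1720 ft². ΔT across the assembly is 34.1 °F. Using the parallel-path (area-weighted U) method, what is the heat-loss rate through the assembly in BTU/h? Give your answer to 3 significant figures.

4200 BTU/h

U_eff = 0.884/15.1 + 0.116/8.88 = 0.05854 + 0.01306 = 0.07161
R_eff = 1/U_eff = 13.97 ft²·°F·h/BTU
Q = 1720 × 34.1 / 13.97 = 4200 BTU/h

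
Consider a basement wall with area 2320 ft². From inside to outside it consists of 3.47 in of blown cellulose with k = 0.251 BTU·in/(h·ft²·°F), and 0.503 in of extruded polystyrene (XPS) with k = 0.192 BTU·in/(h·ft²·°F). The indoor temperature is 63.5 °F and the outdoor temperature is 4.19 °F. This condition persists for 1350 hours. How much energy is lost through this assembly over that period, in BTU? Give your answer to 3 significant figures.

11300000 BTU

3.47/0.251 = 13.82
0.503/0.192 = 2.62
R_total = 13.82 + 2.62 = 16.44 ft²·°F·h/BTU
Q = 2320 × (63.5 − 4.19) / 16.44 = 8367 BTU/h
E = 8367 × 1350 = 11300000 BTU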